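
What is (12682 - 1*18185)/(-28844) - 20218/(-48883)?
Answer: 852171141/1409981252 ≈ 0.60438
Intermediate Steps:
(12682 - 1*18185)/(-28844) - 20218/(-48883) = (12682 - 18185)*(-1/28844) - 20218*(-1/48883) = -5503*(-1/28844) + 20218/48883 = 5503/28844 + 20218/48883 = 852171141/1409981252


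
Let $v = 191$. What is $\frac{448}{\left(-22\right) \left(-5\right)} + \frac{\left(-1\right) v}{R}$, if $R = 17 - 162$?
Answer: $\frac{8597}{1595} \approx 5.39$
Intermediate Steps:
$R = -145$ ($R = 17 - 162 = -145$)
$\frac{448}{\left(-22\right) \left(-5\right)} + \frac{\left(-1\right) v}{R} = \frac{448}{\left(-22\right) \left(-5\right)} + \frac{\left(-1\right) 191}{-145} = \frac{448}{110} - - \frac{191}{145} = 448 \cdot \frac{1}{110} + \frac{191}{145} = \frac{224}{55} + \frac{191}{145} = \frac{8597}{1595}$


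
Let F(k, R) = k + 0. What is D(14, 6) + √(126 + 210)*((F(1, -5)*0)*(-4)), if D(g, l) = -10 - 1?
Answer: -11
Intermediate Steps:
D(g, l) = -11
F(k, R) = k
D(14, 6) + √(126 + 210)*((F(1, -5)*0)*(-4)) = -11 + √(126 + 210)*((1*0)*(-4)) = -11 + √336*(0*(-4)) = -11 + (4*√21)*0 = -11 + 0 = -11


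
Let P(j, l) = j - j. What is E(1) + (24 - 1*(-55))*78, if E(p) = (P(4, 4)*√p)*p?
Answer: 6162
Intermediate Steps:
P(j, l) = 0
E(p) = 0 (E(p) = (0*√p)*p = 0*p = 0)
E(1) + (24 - 1*(-55))*78 = 0 + (24 - 1*(-55))*78 = 0 + (24 + 55)*78 = 0 + 79*78 = 0 + 6162 = 6162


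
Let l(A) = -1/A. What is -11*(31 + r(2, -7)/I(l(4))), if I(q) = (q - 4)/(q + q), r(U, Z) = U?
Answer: -5841/17 ≈ -343.59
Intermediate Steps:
I(q) = (-4 + q)/(2*q) (I(q) = (-4 + q)/((2*q)) = (-4 + q)*(1/(2*q)) = (-4 + q)/(2*q))
-11*(31 + r(2, -7)/I(l(4))) = -11*(31 + 2/(((-4 - 1/4)/(2*((-1/4)))))) = -11*(31 + 2/(((-4 - 1*¼)/(2*((-1*¼)))))) = -11*(31 + 2/(((-4 - ¼)/(2*(-¼))))) = -11*(31 + 2/(((½)*(-4)*(-17/4)))) = -11*(31 + 2/(17/2)) = -11*(31 + 2*(2/17)) = -11*(31 + 4/17) = -11*531/17 = -5841/17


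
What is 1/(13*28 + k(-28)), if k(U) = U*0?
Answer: 1/364 ≈ 0.0027473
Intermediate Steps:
k(U) = 0
1/(13*28 + k(-28)) = 1/(13*28 + 0) = 1/(364 + 0) = 1/364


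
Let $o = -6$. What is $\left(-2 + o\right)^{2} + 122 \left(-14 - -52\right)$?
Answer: $4700$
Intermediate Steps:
$\left(-2 + o\right)^{2} + 122 \left(-14 - -52\right) = \left(-2 - 6\right)^{2} + 122 \left(-14 - -52\right) = \left(-8\right)^{2} + 122 \left(-14 + 52\right) = 64 + 122 \cdot 38 = 64 + 4636 = 4700$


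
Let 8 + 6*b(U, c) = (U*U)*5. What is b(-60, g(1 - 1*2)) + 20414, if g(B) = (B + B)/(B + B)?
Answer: 70238/3 ≈ 23413.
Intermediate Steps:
g(B) = 1 (g(B) = (2*B)/((2*B)) = (2*B)*(1/(2*B)) = 1)
b(U, c) = -4/3 + 5*U**2/6 (b(U, c) = -4/3 + ((U*U)*5)/6 = -4/3 + (U**2*5)/6 = -4/3 + (5*U**2)/6 = -4/3 + 5*U**2/6)
b(-60, g(1 - 1*2)) + 20414 = (-4/3 + (5/6)*(-60)**2) + 20414 = (-4/3 + (5/6)*3600) + 20414 = (-4/3 + 3000) + 20414 = 8996/3 + 20414 = 70238/3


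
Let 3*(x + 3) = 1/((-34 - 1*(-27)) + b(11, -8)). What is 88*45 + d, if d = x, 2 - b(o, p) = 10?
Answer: 178064/45 ≈ 3957.0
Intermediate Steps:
b(o, p) = -8 (b(o, p) = 2 - 1*10 = 2 - 10 = -8)
x = -136/45 (x = -3 + 1/(3*((-34 - 1*(-27)) - 8)) = -3 + 1/(3*((-34 + 27) - 8)) = -3 + 1/(3*(-7 - 8)) = -3 + (1/3)/(-15) = -3 + (1/3)*(-1/15) = -3 - 1/45 = -136/45 ≈ -3.0222)
d = -136/45 ≈ -3.0222
88*45 + d = 88*45 - 136/45 = 3960 - 136/45 = 178064/45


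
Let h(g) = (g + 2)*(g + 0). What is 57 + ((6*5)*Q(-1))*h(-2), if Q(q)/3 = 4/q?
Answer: 57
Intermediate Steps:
Q(q) = 12/q (Q(q) = 3*(4/q) = 12/q)
h(g) = g*(2 + g) (h(g) = (2 + g)*g = g*(2 + g))
57 + ((6*5)*Q(-1))*h(-2) = 57 + ((6*5)*(12/(-1)))*(-2*(2 - 2)) = 57 + (30*(12*(-1)))*(-2*0) = 57 + (30*(-12))*0 = 57 - 360*0 = 57 + 0 = 57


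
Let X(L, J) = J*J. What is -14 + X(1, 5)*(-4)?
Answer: -114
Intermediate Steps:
X(L, J) = J²
-14 + X(1, 5)*(-4) = -14 + 5²*(-4) = -14 + 25*(-4) = -14 - 100 = -114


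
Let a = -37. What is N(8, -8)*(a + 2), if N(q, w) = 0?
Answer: 0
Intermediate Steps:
N(8, -8)*(a + 2) = 0*(-37 + 2) = 0*(-35) = 0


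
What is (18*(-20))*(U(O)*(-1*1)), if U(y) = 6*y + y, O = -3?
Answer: -7560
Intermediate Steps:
U(y) = 7*y
(18*(-20))*(U(O)*(-1*1)) = (18*(-20))*((7*(-3))*(-1*1)) = -(-7560)*(-1) = -360*21 = -7560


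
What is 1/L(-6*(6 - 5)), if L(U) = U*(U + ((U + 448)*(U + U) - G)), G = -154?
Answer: 1/30936 ≈ 3.2325e-5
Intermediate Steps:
L(U) = U*(154 + U + 2*U*(448 + U)) (L(U) = U*(U + ((U + 448)*(U + U) - 1*(-154))) = U*(U + ((448 + U)*(2*U) + 154)) = U*(U + (2*U*(448 + U) + 154)) = U*(U + (154 + 2*U*(448 + U))) = U*(154 + U + 2*U*(448 + U)))
1/L(-6*(6 - 5)) = 1/((-6*(6 - 5))*(154 + 2*(-6*(6 - 5))² + 897*(-6*(6 - 5)))) = 1/((-6*1)*(154 + 2*(-6*1)² + 897*(-6*1))) = 1/(-6*(154 + 2*(-6)² + 897*(-6))) = 1/(-6*(154 + 2*36 - 5382)) = 1/(-6*(154 + 72 - 5382)) = 1/(-6*(-5156)) = 1/30936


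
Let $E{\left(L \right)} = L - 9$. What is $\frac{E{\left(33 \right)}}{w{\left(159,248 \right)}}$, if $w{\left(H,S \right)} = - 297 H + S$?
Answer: $- \frac{24}{46975} \approx -0.00051091$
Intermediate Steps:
$E{\left(L \right)} = -9 + L$ ($E{\left(L \right)} = L - 9 = -9 + L$)
$w{\left(H,S \right)} = S - 297 H$
$\frac{E{\left(33 \right)}}{w{\left(159,248 \right)}} = \frac{-9 + 33}{248 - 47223} = \frac{24}{248 - 47223} = \frac{24}{-46975} = 24 \left(- \frac{1}{46975}\right) = - \frac{24}{46975}$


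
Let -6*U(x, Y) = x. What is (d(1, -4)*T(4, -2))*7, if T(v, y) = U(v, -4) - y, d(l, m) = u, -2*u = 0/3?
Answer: 0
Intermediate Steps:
U(x, Y) = -x/6
u = 0 (u = -0/3 = -½*0 = 0)
d(l, m) = 0
T(v, y) = -y - v/6 (T(v, y) = -v/6 - y = -y - v/6)
(d(1, -4)*T(4, -2))*7 = (0*(-1*(-2) - ⅙*4))*7 = (0*(2 - ⅔))*7 = (0*(4/3))*7 = 0*7 = 0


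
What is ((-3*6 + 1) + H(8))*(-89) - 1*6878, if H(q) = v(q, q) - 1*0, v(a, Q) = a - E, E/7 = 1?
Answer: -5454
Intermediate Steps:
E = 7 (E = 7*1 = 7)
v(a, Q) = -7 + a (v(a, Q) = a - 1*7 = a - 7 = -7 + a)
H(q) = -7 + q (H(q) = (-7 + q) - 1*0 = (-7 + q) + 0 = -7 + q)
((-3*6 + 1) + H(8))*(-89) - 1*6878 = ((-3*6 + 1) + (-7 + 8))*(-89) - 1*6878 = ((-18 + 1) + 1)*(-89) - 6878 = (-17 + 1)*(-89) - 6878 = -16*(-89) - 6878 = 1424 - 6878 = -5454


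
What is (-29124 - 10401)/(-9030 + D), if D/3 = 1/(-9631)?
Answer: 126888425/28989311 ≈ 4.3771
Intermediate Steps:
D = -3/9631 (D = 3/(-9631) = 3*(-1/9631) = -3/9631 ≈ -0.00031149)
(-29124 - 10401)/(-9030 + D) = (-29124 - 10401)/(-9030 - 3/9631) = -39525/(-86967933/9631) = -39525*(-9631/86967933) = 126888425/28989311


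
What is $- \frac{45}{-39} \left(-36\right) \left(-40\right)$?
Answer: $\frac{21600}{13} \approx 1661.5$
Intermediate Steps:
$- \frac{45}{-39} \left(-36\right) \left(-40\right) = \left(-45\right) \left(- \frac{1}{39}\right) \left(-36\right) \left(-40\right) = \frac{15}{13} \left(-36\right) \left(-40\right) = \left(- \frac{540}{13}\right) \left(-40\right) = \frac{21600}{13}$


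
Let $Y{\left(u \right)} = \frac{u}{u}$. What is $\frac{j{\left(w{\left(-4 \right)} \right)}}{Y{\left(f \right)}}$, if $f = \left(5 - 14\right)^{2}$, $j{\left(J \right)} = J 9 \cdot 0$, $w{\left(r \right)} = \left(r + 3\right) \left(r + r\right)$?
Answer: $0$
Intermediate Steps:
$w{\left(r \right)} = 2 r \left(3 + r\right)$ ($w{\left(r \right)} = \left(3 + r\right) 2 r = 2 r \left(3 + r\right)$)
$j{\left(J \right)} = 0$ ($j{\left(J \right)} = 9 J 0 = 0$)
$f = 81$ ($f = \left(-9\right)^{2} = 81$)
$Y{\left(u \right)} = 1$
$\frac{j{\left(w{\left(-4 \right)} \right)}}{Y{\left(f \right)}} = \frac{0}{1} = 0 \cdot 1 = 0$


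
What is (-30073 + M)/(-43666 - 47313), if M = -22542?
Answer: 52615/90979 ≈ 0.57832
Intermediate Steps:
(-30073 + M)/(-43666 - 47313) = (-30073 - 22542)/(-43666 - 47313) = -52615/(-90979) = -52615*(-1/90979) = 52615/90979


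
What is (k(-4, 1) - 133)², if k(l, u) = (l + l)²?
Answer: 4761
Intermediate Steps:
k(l, u) = 4*l² (k(l, u) = (2*l)² = 4*l²)
(k(-4, 1) - 133)² = (4*(-4)² - 133)² = (4*16 - 133)² = (64 - 133)² = (-69)² = 4761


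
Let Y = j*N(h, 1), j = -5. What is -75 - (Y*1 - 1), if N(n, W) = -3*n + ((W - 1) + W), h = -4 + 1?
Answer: -24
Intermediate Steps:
h = -3
N(n, W) = -1 - 3*n + 2*W (N(n, W) = -3*n + ((-1 + W) + W) = -3*n + (-1 + 2*W) = -1 - 3*n + 2*W)
Y = -50 (Y = -5*(-1 - 3*(-3) + 2*1) = -5*(-1 + 9 + 2) = -5*10 = -50)
-75 - (Y*1 - 1) = -75 - (-50*1 - 1) = -75 - (-50 - 1) = -75 - 1*(-51) = -75 + 51 = -24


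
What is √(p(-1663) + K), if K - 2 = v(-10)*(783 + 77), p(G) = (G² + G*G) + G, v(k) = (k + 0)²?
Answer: √5615477 ≈ 2369.7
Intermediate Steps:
v(k) = k²
p(G) = G + 2*G² (p(G) = (G² + G²) + G = 2*G² + G = G + 2*G²)
K = 86002 (K = 2 + (-10)²*(783 + 77) = 2 + 100*860 = 2 + 86000 = 86002)
√(p(-1663) + K) = √(-1663*(1 + 2*(-1663)) + 86002) = √(-1663*(1 - 3326) + 86002) = √(-1663*(-3325) + 86002) = √(5529475 + 86002) = √5615477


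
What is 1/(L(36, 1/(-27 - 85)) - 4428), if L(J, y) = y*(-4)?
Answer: -28/123983 ≈ -0.00022584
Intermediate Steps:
L(J, y) = -4*y
1/(L(36, 1/(-27 - 85)) - 4428) = 1/(-4/(-27 - 85) - 4428) = 1/(-4/(-112) - 4428) = 1/(-4*(-1/112) - 4428) = 1/(1/28 - 4428) = 1/(-123983/28) = -28/123983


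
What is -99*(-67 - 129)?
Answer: 19404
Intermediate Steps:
-99*(-67 - 129) = -99*(-196) = 19404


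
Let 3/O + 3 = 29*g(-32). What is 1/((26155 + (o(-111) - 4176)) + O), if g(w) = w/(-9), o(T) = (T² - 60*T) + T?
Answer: 901/36804976 ≈ 2.4480e-5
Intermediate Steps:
o(T) = T² - 59*T
g(w) = -w/9 (g(w) = w*(-⅑) = -w/9)
O = 27/901 (O = 3/(-3 + 29*(-⅑*(-32))) = 3/(-3 + 29*(32/9)) = 3/(-3 + 928/9) = 3/(901/9) = 3*(9/901) = 27/901 ≈ 0.029967)
1/((26155 + (o(-111) - 4176)) + O) = 1/((26155 + (-111*(-59 - 111) - 4176)) + 27/901) = 1/((26155 + (-111*(-170) - 4176)) + 27/901) = 1/((26155 + (18870 - 4176)) + 27/901) = 1/((26155 + 14694) + 27/901) = 1/(40849 + 27/901) = 1/(36804976/901) = 901/36804976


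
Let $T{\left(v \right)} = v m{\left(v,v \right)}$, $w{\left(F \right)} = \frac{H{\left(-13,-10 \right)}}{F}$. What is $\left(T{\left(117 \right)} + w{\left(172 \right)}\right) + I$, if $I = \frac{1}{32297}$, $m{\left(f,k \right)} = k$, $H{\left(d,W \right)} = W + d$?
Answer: $\frac{76042802217}{5555084} \approx 13689.0$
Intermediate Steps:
$w{\left(F \right)} = - \frac{23}{F}$ ($w{\left(F \right)} = \frac{-10 - 13}{F} = - \frac{23}{F}$)
$T{\left(v \right)} = v^{2}$ ($T{\left(v \right)} = v v = v^{2}$)
$I = \frac{1}{32297} \approx 3.0963 \cdot 10^{-5}$
$\left(T{\left(117 \right)} + w{\left(172 \right)}\right) + I = \left(117^{2} - \frac{23}{172}\right) + \frac{1}{32297} = \left(13689 - \frac{23}{172}\right) + \frac{1}{32297} = \frac{2354485}{172} + \frac{1}{32297} = \frac{76042802217}{5555084}$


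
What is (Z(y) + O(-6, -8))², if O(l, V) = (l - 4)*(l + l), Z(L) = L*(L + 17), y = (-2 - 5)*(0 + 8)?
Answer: 5308416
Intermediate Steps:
y = -56 (y = -7*8 = -56)
Z(L) = L*(17 + L)
O(l, V) = 2*l*(-4 + l) (O(l, V) = (-4 + l)*(2*l) = 2*l*(-4 + l))
(Z(y) + O(-6, -8))² = (-56*(17 - 56) + 2*(-6)*(-4 - 6))² = (-56*(-39) + 2*(-6)*(-10))² = (2184 + 120)² = 2304² = 5308416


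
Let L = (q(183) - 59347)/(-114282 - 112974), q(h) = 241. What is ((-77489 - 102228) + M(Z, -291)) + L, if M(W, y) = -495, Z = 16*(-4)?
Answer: -6825699861/37876 ≈ -1.8021e+5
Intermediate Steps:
Z = -64
L = 9851/37876 (L = (241 - 59347)/(-114282 - 112974) = -59106/(-227256) = -59106*(-1/227256) = 9851/37876 ≈ 0.26009)
((-77489 - 102228) + M(Z, -291)) + L = ((-77489 - 102228) - 495) + 9851/37876 = (-179717 - 495) + 9851/37876 = -180212 + 9851/37876 = -6825699861/37876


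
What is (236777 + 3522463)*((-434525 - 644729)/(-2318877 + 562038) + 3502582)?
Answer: 7710794871051660160/585613 ≈ 1.3167e+13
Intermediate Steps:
(236777 + 3522463)*((-434525 - 644729)/(-2318877 + 562038) + 3502582) = 3759240*(-1079254/(-1756839) + 3502582) = 3759240*(-1079254*(-1/1756839) + 3502582) = 3759240*(1079254/1756839 + 3502582) = 3759240*(6153473737552/1756839) = 7710794871051660160/585613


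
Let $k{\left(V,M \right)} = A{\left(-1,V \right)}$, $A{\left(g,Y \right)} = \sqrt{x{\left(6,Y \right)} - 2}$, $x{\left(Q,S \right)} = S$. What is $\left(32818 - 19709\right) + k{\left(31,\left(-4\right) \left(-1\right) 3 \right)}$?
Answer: $13109 + \sqrt{29} \approx 13114.0$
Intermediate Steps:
$A{\left(g,Y \right)} = \sqrt{-2 + Y}$ ($A{\left(g,Y \right)} = \sqrt{Y - 2} = \sqrt{-2 + Y}$)
$k{\left(V,M \right)} = \sqrt{-2 + V}$
$\left(32818 - 19709\right) + k{\left(31,\left(-4\right) \left(-1\right) 3 \right)} = \left(32818 - 19709\right) + \sqrt{-2 + 31} = 13109 + \sqrt{29}$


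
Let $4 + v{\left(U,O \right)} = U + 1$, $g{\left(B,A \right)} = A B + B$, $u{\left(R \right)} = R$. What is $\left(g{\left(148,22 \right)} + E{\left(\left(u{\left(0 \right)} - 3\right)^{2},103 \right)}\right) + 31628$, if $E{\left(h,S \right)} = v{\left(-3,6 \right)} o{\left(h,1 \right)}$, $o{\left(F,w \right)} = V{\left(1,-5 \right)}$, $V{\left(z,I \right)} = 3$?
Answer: $35014$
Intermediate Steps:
$g{\left(B,A \right)} = B + A B$
$v{\left(U,O \right)} = -3 + U$ ($v{\left(U,O \right)} = -4 + \left(U + 1\right) = -4 + \left(1 + U\right) = -3 + U$)
$o{\left(F,w \right)} = 3$
$E{\left(h,S \right)} = -18$ ($E{\left(h,S \right)} = \left(-3 - 3\right) 3 = \left(-6\right) 3 = -18$)
$\left(g{\left(148,22 \right)} + E{\left(\left(u{\left(0 \right)} - 3\right)^{2},103 \right)}\right) + 31628 = \left(148 \left(1 + 22\right) - 18\right) + 31628 = \left(148 \cdot 23 - 18\right) + 31628 = \left(3404 - 18\right) + 31628 = 3386 + 31628 = 35014$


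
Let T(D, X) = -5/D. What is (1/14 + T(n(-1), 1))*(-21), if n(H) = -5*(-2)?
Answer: 9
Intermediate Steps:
n(H) = 10
(1/14 + T(n(-1), 1))*(-21) = (1/14 - 5/10)*(-21) = (1/14 - 5*⅒)*(-21) = (1/14 - ½)*(-21) = -3/7*(-21) = 9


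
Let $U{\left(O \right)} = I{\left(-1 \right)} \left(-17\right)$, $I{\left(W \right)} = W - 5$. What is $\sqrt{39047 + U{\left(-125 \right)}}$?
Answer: $\sqrt{39149} \approx 197.86$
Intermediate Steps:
$I{\left(W \right)} = -5 + W$
$U{\left(O \right)} = 102$ ($U{\left(O \right)} = \left(-5 - 1\right) \left(-17\right) = \left(-6\right) \left(-17\right) = 102$)
$\sqrt{39047 + U{\left(-125 \right)}} = \sqrt{39047 + 102} = \sqrt{39149}$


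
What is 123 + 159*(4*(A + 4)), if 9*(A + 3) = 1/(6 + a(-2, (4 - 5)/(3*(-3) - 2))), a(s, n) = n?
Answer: 154891/201 ≈ 770.60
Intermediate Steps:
A = -1798/603 (A = -3 + 1/(9*(6 + (4 - 5)/(3*(-3) - 2))) = -3 + 1/(9*(6 - 1/(-9 - 2))) = -3 + 1/(9*(6 - 1/(-11))) = -3 + 1/(9*(6 - 1*(-1/11))) = -3 + 1/(9*(6 + 1/11)) = -3 + 1/(9*(67/11)) = -3 + (⅑)*(11/67) = -3 + 11/603 = -1798/603 ≈ -2.9818)
123 + 159*(4*(A + 4)) = 123 + 159*(4*(-1798/603 + 4)) = 123 + 159*(4*(614/603)) = 123 + 159*(2456/603) = 123 + 130168/201 = 154891/201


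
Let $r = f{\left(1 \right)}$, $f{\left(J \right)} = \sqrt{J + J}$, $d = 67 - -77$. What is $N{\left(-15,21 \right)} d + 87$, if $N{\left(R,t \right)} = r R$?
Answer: $87 - 2160 \sqrt{2} \approx -2967.7$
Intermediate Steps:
$d = 144$ ($d = 67 + 77 = 144$)
$f{\left(J \right)} = \sqrt{2} \sqrt{J}$ ($f{\left(J \right)} = \sqrt{2 J} = \sqrt{2} \sqrt{J}$)
$r = \sqrt{2}$ ($r = \sqrt{2} \sqrt{1} = \sqrt{2} \cdot 1 = \sqrt{2} \approx 1.4142$)
$N{\left(R,t \right)} = R \sqrt{2}$ ($N{\left(R,t \right)} = \sqrt{2} R = R \sqrt{2}$)
$N{\left(-15,21 \right)} d + 87 = - 15 \sqrt{2} \cdot 144 + 87 = - 2160 \sqrt{2} + 87 = 87 - 2160 \sqrt{2}$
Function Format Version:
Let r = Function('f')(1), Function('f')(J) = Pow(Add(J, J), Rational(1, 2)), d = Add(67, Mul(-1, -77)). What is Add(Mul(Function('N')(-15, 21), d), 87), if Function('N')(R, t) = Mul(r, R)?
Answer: Add(87, Mul(-2160, Pow(2, Rational(1, 2)))) ≈ -2967.7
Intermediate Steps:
d = 144 (d = Add(67, 77) = 144)
Function('f')(J) = Mul(Pow(2, Rational(1, 2)), Pow(J, Rational(1, 2))) (Function('f')(J) = Pow(Mul(2, J), Rational(1, 2)) = Mul(Pow(2, Rational(1, 2)), Pow(J, Rational(1, 2))))
r = Pow(2, Rational(1, 2)) (r = Mul(Pow(2, Rational(1, 2)), Pow(1, Rational(1, 2))) = Mul(Pow(2, Rational(1, 2)), 1) = Pow(2, Rational(1, 2)) ≈ 1.4142)
Function('N')(R, t) = Mul(R, Pow(2, Rational(1, 2))) (Function('N')(R, t) = Mul(Pow(2, Rational(1, 2)), R) = Mul(R, Pow(2, Rational(1, 2))))
Add(Mul(Function('N')(-15, 21), d), 87) = Add(Mul(Mul(-15, Pow(2, Rational(1, 2))), 144), 87) = Add(Mul(-2160, Pow(2, Rational(1, 2))), 87) = Add(87, Mul(-2160, Pow(2, Rational(1, 2))))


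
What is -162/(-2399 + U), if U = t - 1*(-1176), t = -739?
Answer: 9/109 ≈ 0.082569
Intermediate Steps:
U = 437 (U = -739 - 1*(-1176) = -739 + 1176 = 437)
-162/(-2399 + U) = -162/(-2399 + 437) = -162/(-1962) = -1/1962*(-162) = 9/109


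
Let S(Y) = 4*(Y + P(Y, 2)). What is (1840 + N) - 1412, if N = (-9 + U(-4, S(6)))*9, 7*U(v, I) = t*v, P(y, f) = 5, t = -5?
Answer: 2609/7 ≈ 372.71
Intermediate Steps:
S(Y) = 20 + 4*Y (S(Y) = 4*(Y + 5) = 4*(5 + Y) = 20 + 4*Y)
U(v, I) = -5*v/7 (U(v, I) = (-5*v)/7 = -5*v/7)
N = -387/7 (N = (-9 - 5/7*(-4))*9 = (-9 + 20/7)*9 = -43/7*9 = -387/7 ≈ -55.286)
(1840 + N) - 1412 = (1840 - 387/7) - 1412 = 12493/7 - 1412 = 2609/7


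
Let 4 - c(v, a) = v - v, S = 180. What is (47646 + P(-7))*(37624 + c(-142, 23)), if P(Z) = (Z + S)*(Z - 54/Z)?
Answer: 12582314036/7 ≈ 1.7975e+9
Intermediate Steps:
c(v, a) = 4 (c(v, a) = 4 - (v - v) = 4 - 1*0 = 4 + 0 = 4)
P(Z) = (180 + Z)*(Z - 54/Z) (P(Z) = (Z + 180)*(Z - 54/Z) = (180 + Z)*(Z - 54/Z))
(47646 + P(-7))*(37624 + c(-142, 23)) = (47646 + (-54 + (-7)**2 - 9720/(-7) + 180*(-7)))*(37624 + 4) = (47646 + (-54 + 49 - 9720*(-1/7) - 1260))*37628 = (47646 + (-54 + 49 + 9720/7 - 1260))*37628 = (47646 + 865/7)*37628 = (334387/7)*37628 = 12582314036/7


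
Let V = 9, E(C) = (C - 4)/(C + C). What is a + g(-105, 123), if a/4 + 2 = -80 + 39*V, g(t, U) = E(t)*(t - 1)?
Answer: 107203/105 ≈ 1021.0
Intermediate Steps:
E(C) = (-4 + C)/(2*C) (E(C) = (-4 + C)/((2*C)) = (-4 + C)*(1/(2*C)) = (-4 + C)/(2*C))
g(t, U) = (-1 + t)*(-4 + t)/(2*t) (g(t, U) = ((-4 + t)/(2*t))*(t - 1) = ((-4 + t)/(2*t))*(-1 + t) = (-1 + t)*(-4 + t)/(2*t))
a = 1076 (a = -8 + 4*(-80 + 39*9) = -8 + 4*(-80 + 351) = -8 + 4*271 = -8 + 1084 = 1076)
a + g(-105, 123) = 1076 + (½)*(-1 - 105)*(-4 - 105)/(-105) = 1076 + (½)*(-1/105)*(-106)*(-109) = 1076 - 5777/105 = 107203/105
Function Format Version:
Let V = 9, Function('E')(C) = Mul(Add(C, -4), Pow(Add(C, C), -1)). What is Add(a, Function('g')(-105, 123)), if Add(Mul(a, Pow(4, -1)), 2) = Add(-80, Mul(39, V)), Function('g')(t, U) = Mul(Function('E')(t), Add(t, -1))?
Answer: Rational(107203, 105) ≈ 1021.0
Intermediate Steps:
Function('E')(C) = Mul(Rational(1, 2), Pow(C, -1), Add(-4, C)) (Function('E')(C) = Mul(Add(-4, C), Pow(Mul(2, C), -1)) = Mul(Add(-4, C), Mul(Rational(1, 2), Pow(C, -1))) = Mul(Rational(1, 2), Pow(C, -1), Add(-4, C)))
Function('g')(t, U) = Mul(Rational(1, 2), Pow(t, -1), Add(-1, t), Add(-4, t)) (Function('g')(t, U) = Mul(Mul(Rational(1, 2), Pow(t, -1), Add(-4, t)), Add(t, -1)) = Mul(Mul(Rational(1, 2), Pow(t, -1), Add(-4, t)), Add(-1, t)) = Mul(Rational(1, 2), Pow(t, -1), Add(-1, t), Add(-4, t)))
a = 1076 (a = Add(-8, Mul(4, Add(-80, Mul(39, 9)))) = Add(-8, Mul(4, Add(-80, 351))) = Add(-8, Mul(4, 271)) = Add(-8, 1084) = 1076)
Add(a, Function('g')(-105, 123)) = Add(1076, Mul(Rational(1, 2), Pow(-105, -1), Add(-1, -105), Add(-4, -105))) = Add(1076, Mul(Rational(1, 2), Rational(-1, 105), -106, -109)) = Add(1076, Rational(-5777, 105)) = Rational(107203, 105)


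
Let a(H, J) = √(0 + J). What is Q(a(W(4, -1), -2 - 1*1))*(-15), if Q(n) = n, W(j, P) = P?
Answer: -15*I*√3 ≈ -25.981*I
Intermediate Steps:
a(H, J) = √J
Q(a(W(4, -1), -2 - 1*1))*(-15) = √(-2 - 1*1)*(-15) = √(-2 - 1)*(-15) = √(-3)*(-15) = (I*√3)*(-15) = -15*I*√3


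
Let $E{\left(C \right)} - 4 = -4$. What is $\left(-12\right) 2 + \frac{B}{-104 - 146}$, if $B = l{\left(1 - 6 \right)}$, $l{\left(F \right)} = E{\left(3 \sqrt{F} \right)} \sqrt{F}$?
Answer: $-24$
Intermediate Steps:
$E{\left(C \right)} = 0$ ($E{\left(C \right)} = 4 - 4 = 0$)
$l{\left(F \right)} = 0$ ($l{\left(F \right)} = 0 \sqrt{F} = 0$)
$B = 0$
$\left(-12\right) 2 + \frac{B}{-104 - 146} = \left(-12\right) 2 + \frac{0}{-104 - 146} = -24 + \frac{0}{-250} = -24 + 0 \left(- \frac{1}{250}\right) = -24 + 0 = -24$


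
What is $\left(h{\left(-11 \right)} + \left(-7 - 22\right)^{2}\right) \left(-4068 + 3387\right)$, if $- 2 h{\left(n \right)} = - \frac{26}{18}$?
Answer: $- \frac{3439277}{6} \approx -5.7321 \cdot 10^{5}$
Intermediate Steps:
$h{\left(n \right)} = \frac{13}{18}$ ($h{\left(n \right)} = - \frac{\left(-26\right) \frac{1}{18}}{2} = \left(- \frac{1}{2}\right) \left(- \frac{13}{9}\right) = \frac{13}{18}$)
$\left(h{\left(-11 \right)} + \left(-7 - 22\right)^{2}\right) \left(-4068 + 3387\right) = \left(\frac{13}{18} + \left(-7 - 22\right)^{2}\right) \left(-4068 + 3387\right) = \left(\frac{13}{18} + \left(-29\right)^{2}\right) \left(-681\right) = \left(\frac{13}{18} + 841\right) \left(-681\right) = \frac{15151}{18} \left(-681\right) = - \frac{3439277}{6}$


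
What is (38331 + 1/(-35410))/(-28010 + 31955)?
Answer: 1357300709/139692450 ≈ 9.7164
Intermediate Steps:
(38331 + 1/(-35410))/(-28010 + 31955) = (38331 - 1/35410)/3945 = (1357300709/35410)*(1/3945) = 1357300709/139692450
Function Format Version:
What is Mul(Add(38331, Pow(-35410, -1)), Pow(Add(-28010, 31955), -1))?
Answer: Rational(1357300709, 139692450) ≈ 9.7164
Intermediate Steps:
Mul(Add(38331, Pow(-35410, -1)), Pow(Add(-28010, 31955), -1)) = Mul(Add(38331, Rational(-1, 35410)), Pow(3945, -1)) = Mul(Rational(1357300709, 35410), Rational(1, 3945)) = Rational(1357300709, 139692450)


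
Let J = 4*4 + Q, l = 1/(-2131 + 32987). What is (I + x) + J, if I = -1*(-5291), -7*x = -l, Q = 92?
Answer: 1166140809/215992 ≈ 5399.0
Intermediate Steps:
l = 1/30856 ≈ 3.2409e-5
x = 1/215992 (x = -(-1)/(7*30856) = -1/7*(-1/30856) = 1/215992 ≈ 4.6298e-6)
J = 108 (J = 4*4 + 92 = 16 + 92 = 108)
I = 5291
(I + x) + J = (5291 + 1/215992) + 108 = 1142813673/215992 + 108 = 1166140809/215992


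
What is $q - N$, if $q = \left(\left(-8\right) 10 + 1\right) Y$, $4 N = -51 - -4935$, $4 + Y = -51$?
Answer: $3124$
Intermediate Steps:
$Y = -55$ ($Y = -4 - 51 = -55$)
$N = 1221$ ($N = \frac{-51 - -4935}{4} = \frac{-51 + 4935}{4} = \frac{1}{4} \cdot 4884 = 1221$)
$q = 4345$ ($q = \left(\left(-8\right) 10 + 1\right) \left(-55\right) = \left(-80 + 1\right) \left(-55\right) = \left(-79\right) \left(-55\right) = 4345$)
$q - N = 4345 - 1221 = 3124$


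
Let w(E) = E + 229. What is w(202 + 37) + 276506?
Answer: 276974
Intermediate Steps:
w(E) = 229 + E
w(202 + 37) + 276506 = (229 + (202 + 37)) + 276506 = (229 + 239) + 276506 = 468 + 276506 = 276974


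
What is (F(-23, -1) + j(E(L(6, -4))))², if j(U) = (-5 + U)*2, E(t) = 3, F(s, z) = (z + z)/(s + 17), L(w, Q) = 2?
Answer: 121/9 ≈ 13.444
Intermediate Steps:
F(s, z) = 2*z/(17 + s) (F(s, z) = (2*z)/(17 + s) = 2*z/(17 + s))
j(U) = -10 + 2*U
(F(-23, -1) + j(E(L(6, -4))))² = (2*(-1)/(17 - 23) + (-10 + 2*3))² = (2*(-1)/(-6) + (-10 + 6))² = (2*(-1)*(-⅙) - 4)² = (⅓ - 4)² = (-11/3)² = 121/9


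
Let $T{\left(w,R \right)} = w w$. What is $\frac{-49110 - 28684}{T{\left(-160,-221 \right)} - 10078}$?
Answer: $- \frac{38897}{7761} \approx -5.0119$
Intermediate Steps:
$T{\left(w,R \right)} = w^{2}$
$\frac{-49110 - 28684}{T{\left(-160,-221 \right)} - 10078} = \frac{-49110 - 28684}{\left(-160\right)^{2} - 10078} = - \frac{77794}{25600 - 10078} = - \frac{77794}{15522} = \left(-77794\right) \frac{1}{15522} = - \frac{38897}{7761}$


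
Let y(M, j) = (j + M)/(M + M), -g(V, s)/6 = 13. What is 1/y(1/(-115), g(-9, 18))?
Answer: 2/8971 ≈ 0.00022294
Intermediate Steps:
g(V, s) = -78 (g(V, s) = -6*13 = -78)
y(M, j) = (M + j)/(2*M) (y(M, j) = (M + j)/((2*M)) = (M + j)*(1/(2*M)) = (M + j)/(2*M))
1/y(1/(-115), g(-9, 18)) = 1/((1/(-115) - 78)/(2*(1/(-115)))) = 1/((-1/115 - 78)/(2*(-1/115))) = 1/((1/2)*(-115)*(-8971/115)) = 1/(8971/2) = 2/8971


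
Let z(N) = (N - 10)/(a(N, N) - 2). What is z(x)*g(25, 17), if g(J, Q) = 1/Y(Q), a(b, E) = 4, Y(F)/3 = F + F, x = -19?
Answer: -29/204 ≈ -0.14216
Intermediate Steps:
Y(F) = 6*F (Y(F) = 3*(F + F) = 3*(2*F) = 6*F)
g(J, Q) = 1/(6*Q)
z(N) = -5 + N/2 (z(N) = (N - 10)/(4 - 2) = (-10 + N)/2 = (-10 + N)*(½) = -5 + N/2)
z(x)*g(25, 17) = (-5 + (½)*(-19))*((⅙)/17) = (-5 - 19/2)*((⅙)*(1/17)) = -29/2*1/102 = -29/204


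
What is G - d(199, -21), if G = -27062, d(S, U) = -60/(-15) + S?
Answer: -27265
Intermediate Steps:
d(S, U) = 4 + S (d(S, U) = -60*(-1/15) + S = 4 + S)
G - d(199, -21) = -27062 - (4 + 199) = -27062 - 1*203 = -27062 - 203 = -27265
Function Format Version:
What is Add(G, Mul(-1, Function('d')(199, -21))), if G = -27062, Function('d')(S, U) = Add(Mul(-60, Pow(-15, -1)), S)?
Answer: -27265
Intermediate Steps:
Function('d')(S, U) = Add(4, S) (Function('d')(S, U) = Add(Mul(-60, Rational(-1, 15)), S) = Add(4, S))
Add(G, Mul(-1, Function('d')(199, -21))) = Add(-27062, Mul(-1, Add(4, 199))) = Add(-27062, Mul(-1, 203)) = Add(-27062, -203) = -27265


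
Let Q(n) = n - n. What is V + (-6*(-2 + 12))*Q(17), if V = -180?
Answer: -180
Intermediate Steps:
Q(n) = 0
V + (-6*(-2 + 12))*Q(17) = -180 - 6*(-2 + 12)*0 = -180 - 6*10*0 = -180 - 60*0 = -180 + 0 = -180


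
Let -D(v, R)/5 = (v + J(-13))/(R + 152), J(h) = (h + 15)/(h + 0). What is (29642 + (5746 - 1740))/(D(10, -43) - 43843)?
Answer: -47679216/62126171 ≈ -0.76746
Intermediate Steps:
J(h) = (15 + h)/h
D(v, R) = -5*(-2/13 + v)/(152 + R) (D(v, R) = -5*(v + (15 - 13)/(-13))/(R + 152) = -5*(v - 1/13*2)/(152 + R) = -5*(v - 2/13)/(152 + R) = -5*(-2/13 + v)/(152 + R))
(29642 + (5746 - 1740))/(D(10, -43) - 43843) = (29642 + (5746 - 1740))/(5*(2 - 13*10)/(13*(152 - 43)) - 43843) = (29642 + 4006)/((5/13)*(2 - 130)/109 - 43843) = 33648/((5/13)*(1/109)*(-128) - 43843) = 33648/(-640/1417 - 43843) = 33648/(-62126171/1417) = 33648*(-1417/62126171) = -47679216/62126171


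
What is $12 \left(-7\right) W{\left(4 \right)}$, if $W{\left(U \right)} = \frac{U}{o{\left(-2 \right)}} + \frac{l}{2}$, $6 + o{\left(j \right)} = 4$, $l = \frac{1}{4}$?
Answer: $\frac{315}{2} \approx 157.5$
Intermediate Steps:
$l = \frac{1}{4} \approx 0.25$
$o{\left(j \right)} = -2$ ($o{\left(j \right)} = -6 + 4 = -2$)
$W{\left(U \right)} = \frac{1}{8} - \frac{U}{2}$ ($W{\left(U \right)} = \frac{U}{-2} + \frac{1}{4 \cdot 2} = U \left(- \frac{1}{2}\right) + \frac{1}{4} \cdot \frac{1}{2} = - \frac{U}{2} + \frac{1}{8} = \frac{1}{8} - \frac{U}{2}$)
$12 \left(-7\right) W{\left(4 \right)} = 12 \left(-7\right) \left(\frac{1}{8} - 2\right) = - 84 \left(\frac{1}{8} - 2\right) = \left(-84\right) \left(- \frac{15}{8}\right) = \frac{315}{2}$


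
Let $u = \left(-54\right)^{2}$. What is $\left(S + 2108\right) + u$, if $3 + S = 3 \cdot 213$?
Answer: $5660$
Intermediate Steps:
$u = 2916$
$S = 636$ ($S = -3 + 3 \cdot 213 = -3 + 639 = 636$)
$\left(S + 2108\right) + u = \left(636 + 2108\right) + 2916 = 2744 + 2916 = 5660$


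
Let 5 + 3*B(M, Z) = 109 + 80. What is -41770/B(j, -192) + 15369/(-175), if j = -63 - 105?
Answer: -12378573/16100 ≈ -768.86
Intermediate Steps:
j = -168
B(M, Z) = 184/3 (B(M, Z) = -5/3 + (109 + 80)/3 = -5/3 + (⅓)*189 = -5/3 + 63 = 184/3)
-41770/B(j, -192) + 15369/(-175) = -41770/184/3 + 15369/(-175) = -41770*3/184 + 15369*(-1/175) = -62655/92 - 15369/175 = -12378573/16100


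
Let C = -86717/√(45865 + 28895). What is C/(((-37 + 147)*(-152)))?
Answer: 86717*√18690/624993600 ≈ 0.018969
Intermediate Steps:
C = -86717*√18690/37380 ≈ -317.15
C/(((-37 + 147)*(-152))) = (-86717*√18690/37380)/(((-37 + 147)*(-152))) = (-86717*√18690/37380)/((110*(-152))) = -86717*√18690/37380/(-16720) = -86717*√18690/37380*(-1/16720) = 86717*√18690/624993600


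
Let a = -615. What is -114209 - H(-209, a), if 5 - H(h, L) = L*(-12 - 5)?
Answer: -103759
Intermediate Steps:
H(h, L) = 5 + 17*L (H(h, L) = 5 - L*(-12 - 5) = 5 - L*(-17) = 5 - (-17)*L = 5 + 17*L)
-114209 - H(-209, a) = -114209 - (5 + 17*(-615)) = -114209 - (5 - 10455) = -114209 - 1*(-10450) = -114209 + 10450 = -103759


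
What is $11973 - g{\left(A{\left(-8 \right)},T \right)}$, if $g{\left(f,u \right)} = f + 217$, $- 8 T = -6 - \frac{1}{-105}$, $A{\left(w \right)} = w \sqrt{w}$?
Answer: $11756 + 16 i \sqrt{2} \approx 11756.0 + 22.627 i$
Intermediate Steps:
$A{\left(w \right)} = w^{\frac{3}{2}}$
$T = \frac{629}{840}$ ($T = - \frac{-6 - \frac{1}{-105}}{8} = - \frac{-6 - - \frac{1}{105}}{8} = - \frac{-6 + \frac{1}{105}}{8} = \left(- \frac{1}{8}\right) \left(- \frac{629}{105}\right) = \frac{629}{840} \approx 0.74881$)
$g{\left(f,u \right)} = 217 + f$
$11973 - g{\left(A{\left(-8 \right)},T \right)} = 11973 - \left(217 + \left(-8\right)^{\frac{3}{2}}\right) = 11973 - \left(217 - 16 i \sqrt{2}\right) = 11756 + 16 i \sqrt{2}$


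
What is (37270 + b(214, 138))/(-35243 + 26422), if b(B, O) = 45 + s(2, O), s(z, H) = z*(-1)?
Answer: -37313/8821 ≈ -4.2300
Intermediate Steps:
s(z, H) = -z
b(B, O) = 43 (b(B, O) = 45 - 1*2 = 45 - 2 = 43)
(37270 + b(214, 138))/(-35243 + 26422) = (37270 + 43)/(-35243 + 26422) = 37313/(-8821) = 37313*(-1/8821) = -37313/8821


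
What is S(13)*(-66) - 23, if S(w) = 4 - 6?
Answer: 109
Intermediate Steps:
S(w) = -2
S(13)*(-66) - 23 = -2*(-66) - 23 = 132 - 23 = 109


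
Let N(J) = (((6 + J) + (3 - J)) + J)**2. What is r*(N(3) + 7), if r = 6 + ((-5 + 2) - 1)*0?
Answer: 906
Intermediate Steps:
r = 6 (r = 6 + (-3 - 1)*0 = 6 - 4*0 = 6 + 0 = 6)
N(J) = (9 + J)**2
r*(N(3) + 7) = 6*((9 + 3)**2 + 7) = 6*(12**2 + 7) = 6*(144 + 7) = 6*151 = 906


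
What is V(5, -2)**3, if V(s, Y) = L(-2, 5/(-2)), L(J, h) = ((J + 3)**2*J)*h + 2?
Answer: 343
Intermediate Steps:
L(J, h) = 2 + J*h*(3 + J)**2 (L(J, h) = ((3 + J)**2*J)*h + 2 = (J*(3 + J)**2)*h + 2 = J*h*(3 + J)**2 + 2 = 2 + J*h*(3 + J)**2)
V(s, Y) = 7 (V(s, Y) = 2 - 2*5/(-2)*(3 - 2)**2 = 2 - 2*5*(-1/2)*1**2 = 2 - 2*(-5/2)*1 = 2 + 5 = 7)
V(5, -2)**3 = 7**3 = 343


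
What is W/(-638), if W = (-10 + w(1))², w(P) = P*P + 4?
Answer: -25/638 ≈ -0.039185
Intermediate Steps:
w(P) = 4 + P² (w(P) = P² + 4 = 4 + P²)
W = 25 (W = (-10 + (4 + 1²))² = (-10 + (4 + 1))² = (-10 + 5)² = (-5)² = 25)
W/(-638) = 25/(-638) = 25*(-1/638) = -25/638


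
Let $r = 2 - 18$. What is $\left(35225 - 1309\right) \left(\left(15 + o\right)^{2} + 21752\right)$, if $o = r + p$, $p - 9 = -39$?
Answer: $770334108$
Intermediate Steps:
$p = -30$ ($p = 9 - 39 = -30$)
$r = -16$
$o = -46$ ($o = -16 - 30 = -46$)
$\left(35225 - 1309\right) \left(\left(15 + o\right)^{2} + 21752\right) = \left(35225 - 1309\right) \left(\left(15 - 46\right)^{2} + 21752\right) = 33916 \left(\left(-31\right)^{2} + 21752\right) = 33916 \left(961 + 21752\right) = 33916 \cdot 22713 = 770334108$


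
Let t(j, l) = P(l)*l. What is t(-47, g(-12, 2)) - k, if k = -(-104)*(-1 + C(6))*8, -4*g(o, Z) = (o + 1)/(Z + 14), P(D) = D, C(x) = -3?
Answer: 13631609/4096 ≈ 3328.0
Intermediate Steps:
g(o, Z) = -(1 + o)/(4*(14 + Z)) (g(o, Z) = -(o + 1)/(4*(Z + 14)) = -(1 + o)/(4*(14 + Z)))
t(j, l) = l**2 (t(j, l) = l*l = l**2)
k = -3328 (k = -(-104)*(-1 - 3)*8 = -(-104)*(-4)*8 = -26*16*8 = -416*8 = -3328)
t(-47, g(-12, 2)) - k = ((-1 - 1*(-12))/(4*(14 + 2)))**2 - 1*(-3328) = ((1/4)*(-1 + 12)/16)**2 + 3328 = ((1/4)*(1/16)*11)**2 + 3328 = (11/64)**2 + 3328 = 121/4096 + 3328 = 13631609/4096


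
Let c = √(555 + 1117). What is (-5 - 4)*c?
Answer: -18*√418 ≈ -368.01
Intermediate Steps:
c = 2*√418 (c = √1672 = 2*√418 ≈ 40.890)
(-5 - 4)*c = (-5 - 4)*(2*√418) = -18*√418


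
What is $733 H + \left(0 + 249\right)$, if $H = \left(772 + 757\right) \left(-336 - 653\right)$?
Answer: $-1108428424$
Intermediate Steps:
$H = -1512181$ ($H = 1529 \left(-989\right) = -1512181$)
$733 H + \left(0 + 249\right) = 733 \left(-1512181\right) + \left(0 + 249\right) = -1108428673 + 249 = -1108428424$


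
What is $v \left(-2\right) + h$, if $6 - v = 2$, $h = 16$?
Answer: $8$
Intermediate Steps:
$v = 4$ ($v = 6 - 2 = 4$)
$v \left(-2\right) + h = 4 \left(-2\right) + 16 = -8 + 16 = 8$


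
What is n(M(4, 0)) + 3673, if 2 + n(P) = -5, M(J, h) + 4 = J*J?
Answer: 3666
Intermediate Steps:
M(J, h) = -4 + J**2 (M(J, h) = -4 + J*J = -4 + J**2)
n(P) = -7 (n(P) = -2 - 5 = -7)
n(M(4, 0)) + 3673 = -7 + 3673 = 3666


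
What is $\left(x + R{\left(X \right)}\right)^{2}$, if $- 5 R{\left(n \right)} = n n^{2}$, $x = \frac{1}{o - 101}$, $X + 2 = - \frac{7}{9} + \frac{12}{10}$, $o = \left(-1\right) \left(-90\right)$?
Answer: $\frac{12120118108816}{25118891015625} \approx 0.48251$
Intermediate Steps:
$o = 90$
$X = - \frac{71}{45}$ ($X = -2 + \left(- \frac{7}{9} + \frac{12}{10}\right) = -2 + \left(\left(-7\right) \frac{1}{9} + 12 \cdot \frac{1}{10}\right) = -2 + \left(- \frac{7}{9} + \frac{6}{5}\right) = -2 + \frac{19}{45} = - \frac{71}{45} \approx -1.5778$)
$x = - \frac{1}{11}$ ($x = \frac{1}{90 - 101} = \frac{1}{-11} = - \frac{1}{11} \approx -0.090909$)
$R{\left(n \right)} = - \frac{n^{3}}{5}$ ($R{\left(n \right)} = - \frac{n n^{2}}{5} = - \frac{n^{3}}{5}$)
$\left(x + R{\left(X \right)}\right)^{2} = \left(- \frac{1}{11} - \frac{\left(- \frac{71}{45}\right)^{3}}{5}\right)^{2} = \left(- \frac{1}{11} - - \frac{357911}{455625}\right)^{2} = \left(- \frac{1}{11} + \frac{357911}{455625}\right)^{2} = \left(\frac{3481396}{5011875}\right)^{2} = \frac{12120118108816}{25118891015625}$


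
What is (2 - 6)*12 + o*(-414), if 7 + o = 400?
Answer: -162750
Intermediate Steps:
o = 393 (o = -7 + 400 = 393)
(2 - 6)*12 + o*(-414) = (2 - 6)*12 + 393*(-414) = -4*12 - 162702 = -48 - 162702 = -162750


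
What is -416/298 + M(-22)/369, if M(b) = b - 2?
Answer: -26776/18327 ≈ -1.4610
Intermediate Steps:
M(b) = -2 + b
-416/298 + M(-22)/369 = -416/298 + (-2 - 22)/369 = -416*1/298 - 24*1/369 = -208/149 - 8/123 = -26776/18327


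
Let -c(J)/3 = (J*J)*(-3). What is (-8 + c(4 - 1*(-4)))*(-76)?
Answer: -43168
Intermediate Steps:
c(J) = 9*J² (c(J) = -3*J*J*(-3) = -3*J²*(-3) = -(-9)*J² = 9*J²)
(-8 + c(4 - 1*(-4)))*(-76) = (-8 + 9*(4 - 1*(-4))²)*(-76) = (-8 + 9*(4 + 4)²)*(-76) = (-8 + 9*8²)*(-76) = (-8 + 9*64)*(-76) = (-8 + 576)*(-76) = 568*(-76) = -43168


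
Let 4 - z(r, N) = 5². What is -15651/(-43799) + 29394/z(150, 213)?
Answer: -61290435/43799 ≈ -1399.4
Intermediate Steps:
z(r, N) = -21 (z(r, N) = 4 - 1*5² = 4 - 1*25 = 4 - 25 = -21)
-15651/(-43799) + 29394/z(150, 213) = -15651/(-43799) + 29394/(-21) = -15651*(-1/43799) + 29394*(-1/21) = 15651/43799 - 9798/7 = -61290435/43799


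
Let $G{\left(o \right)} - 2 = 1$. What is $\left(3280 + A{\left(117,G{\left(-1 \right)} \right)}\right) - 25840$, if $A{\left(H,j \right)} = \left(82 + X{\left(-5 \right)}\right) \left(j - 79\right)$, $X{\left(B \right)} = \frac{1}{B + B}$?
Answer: $- \frac{143922}{5} \approx -28784.0$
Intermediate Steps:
$G{\left(o \right)} = 3$ ($G{\left(o \right)} = 2 + 1 = 3$)
$X{\left(B \right)} = \frac{1}{2 B}$
$A{\left(H,j \right)} = - \frac{64701}{10} + \frac{819 j}{10}$ ($A{\left(H,j \right)} = \left(82 + \frac{1}{2 \left(-5\right)}\right) \left(j - 79\right) = \left(82 + \frac{1}{2} \left(- \frac{1}{5}\right)\right) \left(-79 + j\right) = \left(82 - \frac{1}{10}\right) \left(-79 + j\right) = \frac{819 \left(-79 + j\right)}{10} = - \frac{64701}{10} + \frac{819 j}{10}$)
$\left(3280 + A{\left(117,G{\left(-1 \right)} \right)}\right) - 25840 = \left(3280 + \left(- \frac{64701}{10} + \frac{819}{10} \cdot 3\right)\right) - 25840 = \left(3280 + \left(- \frac{64701}{10} + \frac{2457}{10}\right)\right) - 25840 = \left(3280 - \frac{31122}{5}\right) - 25840 = - \frac{14722}{5} - 25840 = - \frac{143922}{5}$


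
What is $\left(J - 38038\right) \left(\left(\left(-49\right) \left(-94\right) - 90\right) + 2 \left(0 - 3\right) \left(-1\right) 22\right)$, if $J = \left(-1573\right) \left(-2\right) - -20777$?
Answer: $-65606520$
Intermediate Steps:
$J = 23923$ ($J = 3146 + 20777 = 23923$)
$\left(J - 38038\right) \left(\left(\left(-49\right) \left(-94\right) - 90\right) + 2 \left(0 - 3\right) \left(-1\right) 22\right) = \left(23923 - 38038\right) \left(\left(\left(-49\right) \left(-94\right) - 90\right) + 2 \left(0 - 3\right) \left(-1\right) 22\right) = - 14115 \left(\left(4606 - 90\right) + 2 \left(\left(-3\right) \left(-1\right)\right) 22\right) = - 14115 \left(4516 + 2 \cdot 3 \cdot 22\right) = - 14115 \left(4516 + 6 \cdot 22\right) = - 14115 \left(4516 + 132\right) = \left(-14115\right) 4648 = -65606520$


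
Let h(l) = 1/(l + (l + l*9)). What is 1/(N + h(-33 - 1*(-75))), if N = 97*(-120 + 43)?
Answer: -462/3450677 ≈ -0.00013389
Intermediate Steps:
N = -7469 (N = 97*(-77) = -7469)
h(l) = 1/(11*l) (h(l) = 1/(l + (l + 9*l)) = 1/(l + 10*l) = 1/(11*l))
1/(N + h(-33 - 1*(-75))) = 1/(-7469 + 1/(11*(-33 - 1*(-75)))) = 1/(-7469 + 1/(11*(-33 + 75))) = 1/(-7469 + (1/11)/42) = 1/(-7469 + (1/11)*(1/42)) = 1/(-7469 + 1/462) = 1/(-3450677/462) = -462/3450677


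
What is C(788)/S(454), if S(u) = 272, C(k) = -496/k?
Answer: -31/13396 ≈ -0.0023141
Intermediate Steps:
C(788)/S(454) = -496/788/272 = -496*1/788*(1/272) = -124/197*1/272 = -31/13396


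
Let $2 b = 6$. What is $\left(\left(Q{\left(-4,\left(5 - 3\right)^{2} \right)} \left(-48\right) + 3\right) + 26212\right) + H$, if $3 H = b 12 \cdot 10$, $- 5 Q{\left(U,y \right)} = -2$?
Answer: $\frac{131579}{5} \approx 26316.0$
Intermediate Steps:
$b = 3$ ($b = \frac{1}{2} \cdot 6 = 3$)
$Q{\left(U,y \right)} = \frac{2}{5}$ ($Q{\left(U,y \right)} = \left(- \frac{1}{5}\right) \left(-2\right) = \frac{2}{5}$)
$H = 120$ ($H = \frac{3 \cdot 12 \cdot 10}{3} = \frac{36 \cdot 10}{3} = \frac{1}{3} \cdot 360 = 120$)
$\left(\left(Q{\left(-4,\left(5 - 3\right)^{2} \right)} \left(-48\right) + 3\right) + 26212\right) + H = \left(\left(\frac{2}{5} \left(-48\right) + 3\right) + 26212\right) + 120 = \left(\left(- \frac{96}{5} + 3\right) + 26212\right) + 120 = \left(- \frac{81}{5} + 26212\right) + 120 = \frac{130979}{5} + 120 = \frac{131579}{5}$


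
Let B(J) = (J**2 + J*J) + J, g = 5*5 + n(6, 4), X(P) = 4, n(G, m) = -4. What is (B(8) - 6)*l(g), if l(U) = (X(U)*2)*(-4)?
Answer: -4160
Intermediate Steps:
g = 21 (g = 5*5 - 4 = 25 - 4 = 21)
l(U) = -32 (l(U) = (4*2)*(-4) = 8*(-4) = -32)
B(J) = J + 2*J**2 (B(J) = (J**2 + J**2) + J = 2*J**2 + J = J + 2*J**2)
(B(8) - 6)*l(g) = (8*(1 + 2*8) - 6)*(-32) = (8*(1 + 16) - 6)*(-32) = (8*17 - 6)*(-32) = (136 - 6)*(-32) = 130*(-32) = -4160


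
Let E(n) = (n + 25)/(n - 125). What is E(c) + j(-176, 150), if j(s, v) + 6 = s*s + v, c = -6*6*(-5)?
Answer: 342361/11 ≈ 31124.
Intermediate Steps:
c = 180 (c = -36*(-5) = 180)
E(n) = (25 + n)/(-125 + n)
j(s, v) = -6 + v + s² (j(s, v) = -6 + (s*s + v) = -6 + (s² + v) = -6 + (v + s²) = -6 + v + s²)
E(c) + j(-176, 150) = (25 + 180)/(-125 + 180) + (-6 + 150 + (-176)²) = 205/55 + (-6 + 150 + 30976) = (1/55)*205 + 31120 = 41/11 + 31120 = 342361/11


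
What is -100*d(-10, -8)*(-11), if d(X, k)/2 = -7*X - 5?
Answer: 143000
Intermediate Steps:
d(X, k) = -10 - 14*X (d(X, k) = 2*(-7*X - 5) = 2*(-5 - 7*X) = -10 - 14*X)
-100*d(-10, -8)*(-11) = -100*(-10 - 14*(-10))*(-11) = -100*(-10 + 140)*(-11) = -100*130*(-11) = -13000*(-11) = 143000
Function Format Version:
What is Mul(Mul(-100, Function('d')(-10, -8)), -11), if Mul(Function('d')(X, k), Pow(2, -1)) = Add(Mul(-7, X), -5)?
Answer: 143000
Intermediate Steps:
Function('d')(X, k) = Add(-10, Mul(-14, X)) (Function('d')(X, k) = Mul(2, Add(Mul(-7, X), -5)) = Mul(2, Add(-5, Mul(-7, X))) = Add(-10, Mul(-14, X)))
Mul(Mul(-100, Function('d')(-10, -8)), -11) = Mul(Mul(-100, Add(-10, Mul(-14, -10))), -11) = Mul(Mul(-100, Add(-10, 140)), -11) = Mul(Mul(-100, 130), -11) = Mul(-13000, -11) = 143000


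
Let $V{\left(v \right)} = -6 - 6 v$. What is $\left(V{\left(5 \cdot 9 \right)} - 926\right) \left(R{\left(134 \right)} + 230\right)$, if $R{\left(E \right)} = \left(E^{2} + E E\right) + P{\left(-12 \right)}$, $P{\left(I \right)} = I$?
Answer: $-43428260$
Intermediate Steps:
$R{\left(E \right)} = -12 + 2 E^{2}$ ($R{\left(E \right)} = \left(E^{2} + E E\right) - 12 = \left(E^{2} + E^{2}\right) - 12 = 2 E^{2} - 12 = -12 + 2 E^{2}$)
$\left(V{\left(5 \cdot 9 \right)} - 926\right) \left(R{\left(134 \right)} + 230\right) = \left(\left(-6 - 6 \cdot 5 \cdot 9\right) - 926\right) \left(\left(-12 + 2 \cdot 134^{2}\right) + 230\right) = \left(\left(-6 - 270\right) - 926\right) \left(\left(-12 + 2 \cdot 17956\right) + 230\right) = \left(\left(-6 - 270\right) - 926\right) \left(\left(-12 + 35912\right) + 230\right) = \left(-276 - 926\right) \left(35900 + 230\right) = \left(-1202\right) 36130 = -43428260$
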